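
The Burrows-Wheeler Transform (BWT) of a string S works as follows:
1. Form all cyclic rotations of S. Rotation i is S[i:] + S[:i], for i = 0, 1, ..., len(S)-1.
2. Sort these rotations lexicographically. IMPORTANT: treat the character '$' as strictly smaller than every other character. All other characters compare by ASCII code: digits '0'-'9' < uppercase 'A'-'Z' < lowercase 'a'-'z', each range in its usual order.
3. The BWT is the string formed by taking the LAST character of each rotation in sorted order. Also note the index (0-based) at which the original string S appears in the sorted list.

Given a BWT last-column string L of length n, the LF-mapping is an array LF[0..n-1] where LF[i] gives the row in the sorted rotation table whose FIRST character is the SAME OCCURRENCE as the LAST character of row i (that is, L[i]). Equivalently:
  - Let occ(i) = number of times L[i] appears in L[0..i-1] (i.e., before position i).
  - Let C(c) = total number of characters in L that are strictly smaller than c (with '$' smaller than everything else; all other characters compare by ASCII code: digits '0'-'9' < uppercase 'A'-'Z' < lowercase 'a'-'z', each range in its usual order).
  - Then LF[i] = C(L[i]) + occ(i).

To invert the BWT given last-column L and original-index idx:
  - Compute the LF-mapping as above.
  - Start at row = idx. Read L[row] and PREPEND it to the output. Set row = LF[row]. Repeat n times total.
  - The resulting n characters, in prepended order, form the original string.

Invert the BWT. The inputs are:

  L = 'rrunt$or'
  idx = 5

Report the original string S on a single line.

LF mapping: 3 4 7 1 6 0 2 5
Walk LF starting at row 5, prepending L[row]:
  step 1: row=5, L[5]='$', prepend. Next row=LF[5]=0
  step 2: row=0, L[0]='r', prepend. Next row=LF[0]=3
  step 3: row=3, L[3]='n', prepend. Next row=LF[3]=1
  step 4: row=1, L[1]='r', prepend. Next row=LF[1]=4
  step 5: row=4, L[4]='t', prepend. Next row=LF[4]=6
  step 6: row=6, L[6]='o', prepend. Next row=LF[6]=2
  step 7: row=2, L[2]='u', prepend. Next row=LF[2]=7
  step 8: row=7, L[7]='r', prepend. Next row=LF[7]=5
Reversed output: ruotrnr$

Answer: ruotrnr$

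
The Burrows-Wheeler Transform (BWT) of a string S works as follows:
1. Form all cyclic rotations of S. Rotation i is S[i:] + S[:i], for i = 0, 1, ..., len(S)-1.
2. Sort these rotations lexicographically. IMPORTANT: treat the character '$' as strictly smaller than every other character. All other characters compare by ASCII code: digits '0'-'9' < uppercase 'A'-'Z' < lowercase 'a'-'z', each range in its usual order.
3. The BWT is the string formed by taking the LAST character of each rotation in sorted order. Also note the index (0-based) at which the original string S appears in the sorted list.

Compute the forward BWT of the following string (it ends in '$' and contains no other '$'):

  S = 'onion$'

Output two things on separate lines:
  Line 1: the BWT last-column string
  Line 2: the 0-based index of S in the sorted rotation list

All 6 rotations (rotation i = S[i:]+S[:i]):
  rot[0] = onion$
  rot[1] = nion$o
  rot[2] = ion$on
  rot[3] = on$oni
  rot[4] = n$onio
  rot[5] = $onion
Sorted (with $ < everything):
  sorted[0] = $onion  (last char: 'n')
  sorted[1] = ion$on  (last char: 'n')
  sorted[2] = n$onio  (last char: 'o')
  sorted[3] = nion$o  (last char: 'o')
  sorted[4] = on$oni  (last char: 'i')
  sorted[5] = onion$  (last char: '$')
Last column: nnooi$
Original string S is at sorted index 5

Answer: nnooi$
5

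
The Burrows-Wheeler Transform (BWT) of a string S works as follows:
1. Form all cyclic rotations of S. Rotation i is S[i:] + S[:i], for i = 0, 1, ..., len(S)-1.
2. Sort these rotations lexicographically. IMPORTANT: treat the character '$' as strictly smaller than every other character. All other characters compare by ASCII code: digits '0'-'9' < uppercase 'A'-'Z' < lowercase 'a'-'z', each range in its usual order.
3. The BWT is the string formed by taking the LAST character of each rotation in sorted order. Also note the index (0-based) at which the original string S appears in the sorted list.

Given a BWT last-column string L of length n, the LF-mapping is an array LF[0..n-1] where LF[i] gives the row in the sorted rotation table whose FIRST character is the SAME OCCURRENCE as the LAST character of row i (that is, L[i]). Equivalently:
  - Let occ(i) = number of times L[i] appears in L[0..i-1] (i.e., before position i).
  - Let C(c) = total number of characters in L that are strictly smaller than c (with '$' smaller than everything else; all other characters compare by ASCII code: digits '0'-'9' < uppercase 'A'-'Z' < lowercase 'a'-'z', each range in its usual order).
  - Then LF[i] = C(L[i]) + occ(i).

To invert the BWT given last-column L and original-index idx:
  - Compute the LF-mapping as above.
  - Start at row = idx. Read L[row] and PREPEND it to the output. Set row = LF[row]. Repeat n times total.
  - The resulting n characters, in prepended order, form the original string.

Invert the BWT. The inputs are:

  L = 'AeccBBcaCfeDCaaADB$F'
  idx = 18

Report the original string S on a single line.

Answer: eFfDcCDaCaacAcBBBeA$

Derivation:
LF mapping: 1 17 14 15 3 4 16 11 6 19 18 8 7 12 13 2 9 5 0 10
Walk LF starting at row 18, prepending L[row]:
  step 1: row=18, L[18]='$', prepend. Next row=LF[18]=0
  step 2: row=0, L[0]='A', prepend. Next row=LF[0]=1
  step 3: row=1, L[1]='e', prepend. Next row=LF[1]=17
  step 4: row=17, L[17]='B', prepend. Next row=LF[17]=5
  step 5: row=5, L[5]='B', prepend. Next row=LF[5]=4
  step 6: row=4, L[4]='B', prepend. Next row=LF[4]=3
  step 7: row=3, L[3]='c', prepend. Next row=LF[3]=15
  step 8: row=15, L[15]='A', prepend. Next row=LF[15]=2
  step 9: row=2, L[2]='c', prepend. Next row=LF[2]=14
  step 10: row=14, L[14]='a', prepend. Next row=LF[14]=13
  step 11: row=13, L[13]='a', prepend. Next row=LF[13]=12
  step 12: row=12, L[12]='C', prepend. Next row=LF[12]=7
  step 13: row=7, L[7]='a', prepend. Next row=LF[7]=11
  step 14: row=11, L[11]='D', prepend. Next row=LF[11]=8
  step 15: row=8, L[8]='C', prepend. Next row=LF[8]=6
  step 16: row=6, L[6]='c', prepend. Next row=LF[6]=16
  step 17: row=16, L[16]='D', prepend. Next row=LF[16]=9
  step 18: row=9, L[9]='f', prepend. Next row=LF[9]=19
  step 19: row=19, L[19]='F', prepend. Next row=LF[19]=10
  step 20: row=10, L[10]='e', prepend. Next row=LF[10]=18
Reversed output: eFfDcCDaCaacAcBBBeA$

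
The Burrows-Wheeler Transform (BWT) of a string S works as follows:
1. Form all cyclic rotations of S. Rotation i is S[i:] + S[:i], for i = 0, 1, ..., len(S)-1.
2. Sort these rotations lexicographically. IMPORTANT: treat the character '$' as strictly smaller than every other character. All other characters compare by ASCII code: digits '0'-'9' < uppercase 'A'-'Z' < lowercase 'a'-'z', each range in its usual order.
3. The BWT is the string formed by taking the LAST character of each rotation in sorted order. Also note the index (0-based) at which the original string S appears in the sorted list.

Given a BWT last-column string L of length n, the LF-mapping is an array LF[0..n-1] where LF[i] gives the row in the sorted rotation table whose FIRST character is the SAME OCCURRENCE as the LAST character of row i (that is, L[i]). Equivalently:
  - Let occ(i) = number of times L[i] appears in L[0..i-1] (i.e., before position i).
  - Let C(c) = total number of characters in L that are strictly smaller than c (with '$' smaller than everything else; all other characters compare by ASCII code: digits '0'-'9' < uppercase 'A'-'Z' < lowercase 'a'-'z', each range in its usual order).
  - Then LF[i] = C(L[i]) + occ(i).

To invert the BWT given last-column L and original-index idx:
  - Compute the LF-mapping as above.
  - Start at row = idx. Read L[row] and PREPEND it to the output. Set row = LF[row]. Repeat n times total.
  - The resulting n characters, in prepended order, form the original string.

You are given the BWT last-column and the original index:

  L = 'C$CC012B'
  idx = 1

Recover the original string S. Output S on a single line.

LF mapping: 5 0 6 7 1 2 3 4
Walk LF starting at row 1, prepending L[row]:
  step 1: row=1, L[1]='$', prepend. Next row=LF[1]=0
  step 2: row=0, L[0]='C', prepend. Next row=LF[0]=5
  step 3: row=5, L[5]='1', prepend. Next row=LF[5]=2
  step 4: row=2, L[2]='C', prepend. Next row=LF[2]=6
  step 5: row=6, L[6]='2', prepend. Next row=LF[6]=3
  step 6: row=3, L[3]='C', prepend. Next row=LF[3]=7
  step 7: row=7, L[7]='B', prepend. Next row=LF[7]=4
  step 8: row=4, L[4]='0', prepend. Next row=LF[4]=1
Reversed output: 0BC2C1C$

Answer: 0BC2C1C$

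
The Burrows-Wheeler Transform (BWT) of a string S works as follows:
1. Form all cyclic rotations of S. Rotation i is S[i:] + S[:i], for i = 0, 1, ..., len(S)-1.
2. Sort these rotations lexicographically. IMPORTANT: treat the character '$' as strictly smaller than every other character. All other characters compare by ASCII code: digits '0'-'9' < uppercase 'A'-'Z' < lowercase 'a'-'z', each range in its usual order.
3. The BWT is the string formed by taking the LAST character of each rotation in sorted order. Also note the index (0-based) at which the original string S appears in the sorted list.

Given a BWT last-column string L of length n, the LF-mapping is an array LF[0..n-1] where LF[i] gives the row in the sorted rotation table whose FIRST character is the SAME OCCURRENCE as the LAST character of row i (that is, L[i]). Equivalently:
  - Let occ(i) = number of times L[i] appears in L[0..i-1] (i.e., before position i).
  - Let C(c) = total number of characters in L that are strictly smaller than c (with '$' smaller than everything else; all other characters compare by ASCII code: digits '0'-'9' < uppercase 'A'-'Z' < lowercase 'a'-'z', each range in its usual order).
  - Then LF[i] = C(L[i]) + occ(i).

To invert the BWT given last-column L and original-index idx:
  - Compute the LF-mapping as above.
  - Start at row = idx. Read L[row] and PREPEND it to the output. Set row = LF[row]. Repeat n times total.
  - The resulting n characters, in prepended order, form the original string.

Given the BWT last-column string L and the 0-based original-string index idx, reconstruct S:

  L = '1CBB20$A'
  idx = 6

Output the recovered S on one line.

LF mapping: 2 7 5 6 3 1 0 4
Walk LF starting at row 6, prepending L[row]:
  step 1: row=6, L[6]='$', prepend. Next row=LF[6]=0
  step 2: row=0, L[0]='1', prepend. Next row=LF[0]=2
  step 3: row=2, L[2]='B', prepend. Next row=LF[2]=5
  step 4: row=5, L[5]='0', prepend. Next row=LF[5]=1
  step 5: row=1, L[1]='C', prepend. Next row=LF[1]=7
  step 6: row=7, L[7]='A', prepend. Next row=LF[7]=4
  step 7: row=4, L[4]='2', prepend. Next row=LF[4]=3
  step 8: row=3, L[3]='B', prepend. Next row=LF[3]=6
Reversed output: B2AC0B1$

Answer: B2AC0B1$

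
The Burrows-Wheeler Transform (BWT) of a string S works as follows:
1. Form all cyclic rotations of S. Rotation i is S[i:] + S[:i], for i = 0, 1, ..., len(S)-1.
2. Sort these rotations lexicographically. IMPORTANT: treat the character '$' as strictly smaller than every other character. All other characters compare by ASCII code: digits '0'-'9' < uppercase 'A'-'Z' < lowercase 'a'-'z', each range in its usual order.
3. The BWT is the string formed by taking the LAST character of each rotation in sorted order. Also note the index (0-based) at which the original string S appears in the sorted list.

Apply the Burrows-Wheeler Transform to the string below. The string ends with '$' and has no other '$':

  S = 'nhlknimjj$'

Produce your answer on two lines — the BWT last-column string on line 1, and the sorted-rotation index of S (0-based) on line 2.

All 10 rotations (rotation i = S[i:]+S[:i]):
  rot[0] = nhlknimjj$
  rot[1] = hlknimjj$n
  rot[2] = lknimjj$nh
  rot[3] = knimjj$nhl
  rot[4] = nimjj$nhlk
  rot[5] = imjj$nhlkn
  rot[6] = mjj$nhlkni
  rot[7] = jj$nhlknim
  rot[8] = j$nhlknimj
  rot[9] = $nhlknimjj
Sorted (with $ < everything):
  sorted[0] = $nhlknimjj  (last char: 'j')
  sorted[1] = hlknimjj$n  (last char: 'n')
  sorted[2] = imjj$nhlkn  (last char: 'n')
  sorted[3] = j$nhlknimj  (last char: 'j')
  sorted[4] = jj$nhlknim  (last char: 'm')
  sorted[5] = knimjj$nhl  (last char: 'l')
  sorted[6] = lknimjj$nh  (last char: 'h')
  sorted[7] = mjj$nhlkni  (last char: 'i')
  sorted[8] = nhlknimjj$  (last char: '$')
  sorted[9] = nimjj$nhlk  (last char: 'k')
Last column: jnnjmlhi$k
Original string S is at sorted index 8

Answer: jnnjmlhi$k
8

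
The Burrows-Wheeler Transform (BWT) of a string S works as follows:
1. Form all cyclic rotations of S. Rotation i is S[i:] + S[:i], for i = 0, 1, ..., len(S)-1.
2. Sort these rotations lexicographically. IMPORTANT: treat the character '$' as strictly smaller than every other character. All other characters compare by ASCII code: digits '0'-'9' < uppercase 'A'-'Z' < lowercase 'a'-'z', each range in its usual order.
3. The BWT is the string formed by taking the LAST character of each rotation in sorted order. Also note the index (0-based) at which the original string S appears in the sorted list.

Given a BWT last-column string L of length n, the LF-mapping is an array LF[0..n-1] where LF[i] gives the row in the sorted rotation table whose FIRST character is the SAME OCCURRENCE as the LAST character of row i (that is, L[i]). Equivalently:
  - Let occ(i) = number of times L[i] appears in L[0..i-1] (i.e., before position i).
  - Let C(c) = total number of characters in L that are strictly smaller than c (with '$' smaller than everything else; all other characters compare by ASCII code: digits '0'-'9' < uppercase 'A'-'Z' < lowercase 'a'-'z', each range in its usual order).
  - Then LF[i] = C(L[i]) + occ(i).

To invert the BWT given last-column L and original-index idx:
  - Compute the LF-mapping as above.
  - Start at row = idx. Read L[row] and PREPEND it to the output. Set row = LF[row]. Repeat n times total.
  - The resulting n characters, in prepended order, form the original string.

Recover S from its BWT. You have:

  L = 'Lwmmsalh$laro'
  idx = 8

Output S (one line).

LF mapping: 1 12 7 8 11 2 5 4 0 6 3 10 9
Walk LF starting at row 8, prepending L[row]:
  step 1: row=8, L[8]='$', prepend. Next row=LF[8]=0
  step 2: row=0, L[0]='L', prepend. Next row=LF[0]=1
  step 3: row=1, L[1]='w', prepend. Next row=LF[1]=12
  step 4: row=12, L[12]='o', prepend. Next row=LF[12]=9
  step 5: row=9, L[9]='l', prepend. Next row=LF[9]=6
  step 6: row=6, L[6]='l', prepend. Next row=LF[6]=5
  step 7: row=5, L[5]='a', prepend. Next row=LF[5]=2
  step 8: row=2, L[2]='m', prepend. Next row=LF[2]=7
  step 9: row=7, L[7]='h', prepend. Next row=LF[7]=4
  step 10: row=4, L[4]='s', prepend. Next row=LF[4]=11
  step 11: row=11, L[11]='r', prepend. Next row=LF[11]=10
  step 12: row=10, L[10]='a', prepend. Next row=LF[10]=3
  step 13: row=3, L[3]='m', prepend. Next row=LF[3]=8
Reversed output: marshmallowL$

Answer: marshmallowL$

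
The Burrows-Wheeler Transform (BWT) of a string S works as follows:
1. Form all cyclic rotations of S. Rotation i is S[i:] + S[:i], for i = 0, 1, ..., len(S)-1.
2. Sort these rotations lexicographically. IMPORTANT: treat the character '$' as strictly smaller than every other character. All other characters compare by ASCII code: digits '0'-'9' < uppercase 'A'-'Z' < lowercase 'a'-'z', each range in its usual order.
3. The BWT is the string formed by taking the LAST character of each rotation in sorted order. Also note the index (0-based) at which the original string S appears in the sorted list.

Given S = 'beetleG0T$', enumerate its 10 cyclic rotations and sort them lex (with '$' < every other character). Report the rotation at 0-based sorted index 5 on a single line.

All 10 rotations (rotation i = S[i:]+S[:i]):
  rot[0] = beetleG0T$
  rot[1] = eetleG0T$b
  rot[2] = etleG0T$be
  rot[3] = tleG0T$bee
  rot[4] = leG0T$beet
  rot[5] = eG0T$beetl
  rot[6] = G0T$beetle
  rot[7] = 0T$beetleG
  rot[8] = T$beetleG0
  rot[9] = $beetleG0T
Sorted (with $ < everything):
  sorted[0] = $beetleG0T
  sorted[1] = 0T$beetleG
  sorted[2] = G0T$beetle
  sorted[3] = T$beetleG0
  sorted[4] = beetleG0T$
  sorted[5] = eG0T$beetl
  sorted[6] = eetleG0T$b
  sorted[7] = etleG0T$be
  sorted[8] = leG0T$beet
  sorted[9] = tleG0T$bee
sorted[5] = eG0T$beetl

Answer: eG0T$beetl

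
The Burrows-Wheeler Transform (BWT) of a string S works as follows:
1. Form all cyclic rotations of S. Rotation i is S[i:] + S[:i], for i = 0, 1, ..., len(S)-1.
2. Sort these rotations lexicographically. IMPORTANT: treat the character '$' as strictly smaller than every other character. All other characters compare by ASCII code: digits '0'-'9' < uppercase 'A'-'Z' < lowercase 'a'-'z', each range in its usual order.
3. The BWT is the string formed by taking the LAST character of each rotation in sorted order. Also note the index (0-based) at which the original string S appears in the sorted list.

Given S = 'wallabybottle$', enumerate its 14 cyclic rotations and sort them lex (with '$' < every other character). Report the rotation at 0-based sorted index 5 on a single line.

All 14 rotations (rotation i = S[i:]+S[:i]):
  rot[0] = wallabybottle$
  rot[1] = allabybottle$w
  rot[2] = llabybottle$wa
  rot[3] = labybottle$wal
  rot[4] = abybottle$wall
  rot[5] = bybottle$walla
  rot[6] = ybottle$wallab
  rot[7] = bottle$wallaby
  rot[8] = ottle$wallabyb
  rot[9] = ttle$wallabybo
  rot[10] = tle$wallabybot
  rot[11] = le$wallabybott
  rot[12] = e$wallabybottl
  rot[13] = $wallabybottle
Sorted (with $ < everything):
  sorted[0] = $wallabybottle
  sorted[1] = abybottle$wall
  sorted[2] = allabybottle$w
  sorted[3] = bottle$wallaby
  sorted[4] = bybottle$walla
  sorted[5] = e$wallabybottl
  sorted[6] = labybottle$wal
  sorted[7] = le$wallabybott
  sorted[8] = llabybottle$wa
  sorted[9] = ottle$wallabyb
  sorted[10] = tle$wallabybot
  sorted[11] = ttle$wallabybo
  sorted[12] = wallabybottle$
  sorted[13] = ybottle$wallab
sorted[5] = e$wallabybottl

Answer: e$wallabybottl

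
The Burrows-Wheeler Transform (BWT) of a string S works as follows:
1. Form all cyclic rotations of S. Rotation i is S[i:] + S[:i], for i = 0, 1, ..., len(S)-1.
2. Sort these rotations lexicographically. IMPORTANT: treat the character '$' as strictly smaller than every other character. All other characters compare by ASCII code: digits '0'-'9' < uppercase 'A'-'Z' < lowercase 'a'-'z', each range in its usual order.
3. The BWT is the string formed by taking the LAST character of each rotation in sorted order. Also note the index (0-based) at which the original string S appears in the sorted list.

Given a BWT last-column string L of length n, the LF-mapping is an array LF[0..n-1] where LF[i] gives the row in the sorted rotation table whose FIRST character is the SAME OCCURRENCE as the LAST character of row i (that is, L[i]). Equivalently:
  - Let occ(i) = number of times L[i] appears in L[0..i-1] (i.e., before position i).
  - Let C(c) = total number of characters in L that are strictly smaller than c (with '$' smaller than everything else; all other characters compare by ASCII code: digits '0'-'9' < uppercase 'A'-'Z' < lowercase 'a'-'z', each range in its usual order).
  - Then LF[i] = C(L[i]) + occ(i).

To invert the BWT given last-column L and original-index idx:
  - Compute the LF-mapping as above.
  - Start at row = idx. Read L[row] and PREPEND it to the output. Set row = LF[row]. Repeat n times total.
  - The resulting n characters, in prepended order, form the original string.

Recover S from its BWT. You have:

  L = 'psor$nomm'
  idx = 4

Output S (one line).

LF mapping: 6 8 4 7 0 3 5 1 2
Walk LF starting at row 4, prepending L[row]:
  step 1: row=4, L[4]='$', prepend. Next row=LF[4]=0
  step 2: row=0, L[0]='p', prepend. Next row=LF[0]=6
  step 3: row=6, L[6]='o', prepend. Next row=LF[6]=5
  step 4: row=5, L[5]='n', prepend. Next row=LF[5]=3
  step 5: row=3, L[3]='r', prepend. Next row=LF[3]=7
  step 6: row=7, L[7]='m', prepend. Next row=LF[7]=1
  step 7: row=1, L[1]='s', prepend. Next row=LF[1]=8
  step 8: row=8, L[8]='m', prepend. Next row=LF[8]=2
  step 9: row=2, L[2]='o', prepend. Next row=LF[2]=4
Reversed output: omsmrnop$

Answer: omsmrnop$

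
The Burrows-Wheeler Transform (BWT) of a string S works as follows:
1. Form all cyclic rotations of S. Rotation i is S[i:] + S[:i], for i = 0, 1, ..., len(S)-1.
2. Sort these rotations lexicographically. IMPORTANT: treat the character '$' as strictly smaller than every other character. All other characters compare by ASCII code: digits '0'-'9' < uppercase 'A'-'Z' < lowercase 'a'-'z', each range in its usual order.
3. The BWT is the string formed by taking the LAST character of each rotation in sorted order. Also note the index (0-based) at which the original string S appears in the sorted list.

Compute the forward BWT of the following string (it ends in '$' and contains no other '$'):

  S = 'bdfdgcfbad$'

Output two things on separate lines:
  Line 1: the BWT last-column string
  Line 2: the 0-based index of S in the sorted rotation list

All 11 rotations (rotation i = S[i:]+S[:i]):
  rot[0] = bdfdgcfbad$
  rot[1] = dfdgcfbad$b
  rot[2] = fdgcfbad$bd
  rot[3] = dgcfbad$bdf
  rot[4] = gcfbad$bdfd
  rot[5] = cfbad$bdfdg
  rot[6] = fbad$bdfdgc
  rot[7] = bad$bdfdgcf
  rot[8] = ad$bdfdgcfb
  rot[9] = d$bdfdgcfba
  rot[10] = $bdfdgcfbad
Sorted (with $ < everything):
  sorted[0] = $bdfdgcfbad  (last char: 'd')
  sorted[1] = ad$bdfdgcfb  (last char: 'b')
  sorted[2] = bad$bdfdgcf  (last char: 'f')
  sorted[3] = bdfdgcfbad$  (last char: '$')
  sorted[4] = cfbad$bdfdg  (last char: 'g')
  sorted[5] = d$bdfdgcfba  (last char: 'a')
  sorted[6] = dfdgcfbad$b  (last char: 'b')
  sorted[7] = dgcfbad$bdf  (last char: 'f')
  sorted[8] = fbad$bdfdgc  (last char: 'c')
  sorted[9] = fdgcfbad$bd  (last char: 'd')
  sorted[10] = gcfbad$bdfd  (last char: 'd')
Last column: dbf$gabfcdd
Original string S is at sorted index 3

Answer: dbf$gabfcdd
3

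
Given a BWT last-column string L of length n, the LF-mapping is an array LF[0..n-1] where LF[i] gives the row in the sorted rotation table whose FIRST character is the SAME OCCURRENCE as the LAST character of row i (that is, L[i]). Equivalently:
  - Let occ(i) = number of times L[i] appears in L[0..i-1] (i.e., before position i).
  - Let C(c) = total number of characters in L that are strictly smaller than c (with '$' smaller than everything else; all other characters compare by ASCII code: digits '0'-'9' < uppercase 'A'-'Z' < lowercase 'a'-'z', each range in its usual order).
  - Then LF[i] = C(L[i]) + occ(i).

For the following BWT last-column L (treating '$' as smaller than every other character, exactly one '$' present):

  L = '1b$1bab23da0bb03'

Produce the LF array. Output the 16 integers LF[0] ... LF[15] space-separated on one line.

Answer: 3 10 0 4 11 8 12 5 6 15 9 1 13 14 2 7

Derivation:
Char counts: '$':1, '0':2, '1':2, '2':1, '3':2, 'a':2, 'b':5, 'd':1
C (first-col start): C('$')=0, C('0')=1, C('1')=3, C('2')=5, C('3')=6, C('a')=8, C('b')=10, C('d')=15
L[0]='1': occ=0, LF[0]=C('1')+0=3+0=3
L[1]='b': occ=0, LF[1]=C('b')+0=10+0=10
L[2]='$': occ=0, LF[2]=C('$')+0=0+0=0
L[3]='1': occ=1, LF[3]=C('1')+1=3+1=4
L[4]='b': occ=1, LF[4]=C('b')+1=10+1=11
L[5]='a': occ=0, LF[5]=C('a')+0=8+0=8
L[6]='b': occ=2, LF[6]=C('b')+2=10+2=12
L[7]='2': occ=0, LF[7]=C('2')+0=5+0=5
L[8]='3': occ=0, LF[8]=C('3')+0=6+0=6
L[9]='d': occ=0, LF[9]=C('d')+0=15+0=15
L[10]='a': occ=1, LF[10]=C('a')+1=8+1=9
L[11]='0': occ=0, LF[11]=C('0')+0=1+0=1
L[12]='b': occ=3, LF[12]=C('b')+3=10+3=13
L[13]='b': occ=4, LF[13]=C('b')+4=10+4=14
L[14]='0': occ=1, LF[14]=C('0')+1=1+1=2
L[15]='3': occ=1, LF[15]=C('3')+1=6+1=7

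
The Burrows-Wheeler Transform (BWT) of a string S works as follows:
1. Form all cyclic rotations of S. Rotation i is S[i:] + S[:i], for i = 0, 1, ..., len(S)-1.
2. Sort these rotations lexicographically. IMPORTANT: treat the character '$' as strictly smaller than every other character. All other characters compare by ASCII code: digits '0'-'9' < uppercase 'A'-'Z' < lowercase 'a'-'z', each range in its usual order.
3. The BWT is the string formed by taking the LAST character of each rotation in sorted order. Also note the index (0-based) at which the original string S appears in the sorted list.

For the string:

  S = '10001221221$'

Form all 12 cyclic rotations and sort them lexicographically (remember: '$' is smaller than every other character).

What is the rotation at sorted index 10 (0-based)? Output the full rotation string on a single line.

All 12 rotations (rotation i = S[i:]+S[:i]):
  rot[0] = 10001221221$
  rot[1] = 0001221221$1
  rot[2] = 001221221$10
  rot[3] = 01221221$100
  rot[4] = 1221221$1000
  rot[5] = 221221$10001
  rot[6] = 21221$100012
  rot[7] = 1221$1000122
  rot[8] = 221$10001221
  rot[9] = 21$100012212
  rot[10] = 1$1000122122
  rot[11] = $10001221221
Sorted (with $ < everything):
  sorted[0] = $10001221221
  sorted[1] = 0001221221$1
  sorted[2] = 001221221$10
  sorted[3] = 01221221$100
  sorted[4] = 1$1000122122
  sorted[5] = 10001221221$
  sorted[6] = 1221$1000122
  sorted[7] = 1221221$1000
  sorted[8] = 21$100012212
  sorted[9] = 21221$100012
  sorted[10] = 221$10001221
  sorted[11] = 221221$10001
sorted[10] = 221$10001221

Answer: 221$10001221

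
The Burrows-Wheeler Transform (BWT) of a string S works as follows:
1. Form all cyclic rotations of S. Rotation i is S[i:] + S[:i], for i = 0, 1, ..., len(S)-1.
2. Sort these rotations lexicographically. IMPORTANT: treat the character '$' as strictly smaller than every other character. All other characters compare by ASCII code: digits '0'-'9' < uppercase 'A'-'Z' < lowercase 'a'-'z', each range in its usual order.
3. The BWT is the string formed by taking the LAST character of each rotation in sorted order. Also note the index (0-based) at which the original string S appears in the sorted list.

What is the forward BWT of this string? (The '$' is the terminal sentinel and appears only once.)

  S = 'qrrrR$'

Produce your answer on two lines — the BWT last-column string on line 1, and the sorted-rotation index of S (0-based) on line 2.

Answer: Rr$rrq
2

Derivation:
All 6 rotations (rotation i = S[i:]+S[:i]):
  rot[0] = qrrrR$
  rot[1] = rrrR$q
  rot[2] = rrR$qr
  rot[3] = rR$qrr
  rot[4] = R$qrrr
  rot[5] = $qrrrR
Sorted (with $ < everything):
  sorted[0] = $qrrrR  (last char: 'R')
  sorted[1] = R$qrrr  (last char: 'r')
  sorted[2] = qrrrR$  (last char: '$')
  sorted[3] = rR$qrr  (last char: 'r')
  sorted[4] = rrR$qr  (last char: 'r')
  sorted[5] = rrrR$q  (last char: 'q')
Last column: Rr$rrq
Original string S is at sorted index 2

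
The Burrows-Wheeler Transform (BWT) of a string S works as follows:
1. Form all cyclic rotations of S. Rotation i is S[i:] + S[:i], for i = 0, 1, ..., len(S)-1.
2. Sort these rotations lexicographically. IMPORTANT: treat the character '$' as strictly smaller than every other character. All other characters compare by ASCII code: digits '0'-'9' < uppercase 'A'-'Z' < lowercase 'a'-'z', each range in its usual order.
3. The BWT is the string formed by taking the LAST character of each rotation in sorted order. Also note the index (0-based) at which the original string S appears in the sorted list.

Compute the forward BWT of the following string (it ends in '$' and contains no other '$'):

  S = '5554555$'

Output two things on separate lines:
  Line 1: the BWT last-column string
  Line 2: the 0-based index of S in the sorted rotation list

All 8 rotations (rotation i = S[i:]+S[:i]):
  rot[0] = 5554555$
  rot[1] = 554555$5
  rot[2] = 54555$55
  rot[3] = 4555$555
  rot[4] = 555$5554
  rot[5] = 55$55545
  rot[6] = 5$555455
  rot[7] = $5554555
Sorted (with $ < everything):
  sorted[0] = $5554555  (last char: '5')
  sorted[1] = 4555$555  (last char: '5')
  sorted[2] = 5$555455  (last char: '5')
  sorted[3] = 54555$55  (last char: '5')
  sorted[4] = 55$55545  (last char: '5')
  sorted[5] = 554555$5  (last char: '5')
  sorted[6] = 555$5554  (last char: '4')
  sorted[7] = 5554555$  (last char: '$')
Last column: 5555554$
Original string S is at sorted index 7

Answer: 5555554$
7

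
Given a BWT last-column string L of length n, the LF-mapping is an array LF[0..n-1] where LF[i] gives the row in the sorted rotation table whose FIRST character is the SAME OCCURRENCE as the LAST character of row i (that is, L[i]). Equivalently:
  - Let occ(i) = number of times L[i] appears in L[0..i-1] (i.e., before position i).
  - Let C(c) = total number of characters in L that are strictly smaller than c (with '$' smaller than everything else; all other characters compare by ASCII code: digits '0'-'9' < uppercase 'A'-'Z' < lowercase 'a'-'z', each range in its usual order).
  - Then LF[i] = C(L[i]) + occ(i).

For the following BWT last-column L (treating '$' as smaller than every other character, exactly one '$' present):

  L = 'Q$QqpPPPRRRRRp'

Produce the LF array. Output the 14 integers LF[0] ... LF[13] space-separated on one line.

Answer: 4 0 5 13 11 1 2 3 6 7 8 9 10 12

Derivation:
Char counts: '$':1, 'P':3, 'Q':2, 'R':5, 'p':2, 'q':1
C (first-col start): C('$')=0, C('P')=1, C('Q')=4, C('R')=6, C('p')=11, C('q')=13
L[0]='Q': occ=0, LF[0]=C('Q')+0=4+0=4
L[1]='$': occ=0, LF[1]=C('$')+0=0+0=0
L[2]='Q': occ=1, LF[2]=C('Q')+1=4+1=5
L[3]='q': occ=0, LF[3]=C('q')+0=13+0=13
L[4]='p': occ=0, LF[4]=C('p')+0=11+0=11
L[5]='P': occ=0, LF[5]=C('P')+0=1+0=1
L[6]='P': occ=1, LF[6]=C('P')+1=1+1=2
L[7]='P': occ=2, LF[7]=C('P')+2=1+2=3
L[8]='R': occ=0, LF[8]=C('R')+0=6+0=6
L[9]='R': occ=1, LF[9]=C('R')+1=6+1=7
L[10]='R': occ=2, LF[10]=C('R')+2=6+2=8
L[11]='R': occ=3, LF[11]=C('R')+3=6+3=9
L[12]='R': occ=4, LF[12]=C('R')+4=6+4=10
L[13]='p': occ=1, LF[13]=C('p')+1=11+1=12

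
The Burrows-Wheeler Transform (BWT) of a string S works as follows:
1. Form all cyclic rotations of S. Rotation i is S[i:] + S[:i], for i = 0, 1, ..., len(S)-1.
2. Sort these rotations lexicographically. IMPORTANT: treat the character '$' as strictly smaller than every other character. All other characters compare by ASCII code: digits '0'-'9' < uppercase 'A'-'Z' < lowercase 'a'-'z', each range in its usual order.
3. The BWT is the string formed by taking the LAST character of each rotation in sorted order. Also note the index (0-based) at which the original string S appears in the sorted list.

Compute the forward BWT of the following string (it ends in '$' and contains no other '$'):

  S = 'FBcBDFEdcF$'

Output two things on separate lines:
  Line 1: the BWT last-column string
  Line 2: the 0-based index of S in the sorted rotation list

Answer: FcFBFc$DBdE
6

Derivation:
All 11 rotations (rotation i = S[i:]+S[:i]):
  rot[0] = FBcBDFEdcF$
  rot[1] = BcBDFEdcF$F
  rot[2] = cBDFEdcF$FB
  rot[3] = BDFEdcF$FBc
  rot[4] = DFEdcF$FBcB
  rot[5] = FEdcF$FBcBD
  rot[6] = EdcF$FBcBDF
  rot[7] = dcF$FBcBDFE
  rot[8] = cF$FBcBDFEd
  rot[9] = F$FBcBDFEdc
  rot[10] = $FBcBDFEdcF
Sorted (with $ < everything):
  sorted[0] = $FBcBDFEdcF  (last char: 'F')
  sorted[1] = BDFEdcF$FBc  (last char: 'c')
  sorted[2] = BcBDFEdcF$F  (last char: 'F')
  sorted[3] = DFEdcF$FBcB  (last char: 'B')
  sorted[4] = EdcF$FBcBDF  (last char: 'F')
  sorted[5] = F$FBcBDFEdc  (last char: 'c')
  sorted[6] = FBcBDFEdcF$  (last char: '$')
  sorted[7] = FEdcF$FBcBD  (last char: 'D')
  sorted[8] = cBDFEdcF$FB  (last char: 'B')
  sorted[9] = cF$FBcBDFEd  (last char: 'd')
  sorted[10] = dcF$FBcBDFE  (last char: 'E')
Last column: FcFBFc$DBdE
Original string S is at sorted index 6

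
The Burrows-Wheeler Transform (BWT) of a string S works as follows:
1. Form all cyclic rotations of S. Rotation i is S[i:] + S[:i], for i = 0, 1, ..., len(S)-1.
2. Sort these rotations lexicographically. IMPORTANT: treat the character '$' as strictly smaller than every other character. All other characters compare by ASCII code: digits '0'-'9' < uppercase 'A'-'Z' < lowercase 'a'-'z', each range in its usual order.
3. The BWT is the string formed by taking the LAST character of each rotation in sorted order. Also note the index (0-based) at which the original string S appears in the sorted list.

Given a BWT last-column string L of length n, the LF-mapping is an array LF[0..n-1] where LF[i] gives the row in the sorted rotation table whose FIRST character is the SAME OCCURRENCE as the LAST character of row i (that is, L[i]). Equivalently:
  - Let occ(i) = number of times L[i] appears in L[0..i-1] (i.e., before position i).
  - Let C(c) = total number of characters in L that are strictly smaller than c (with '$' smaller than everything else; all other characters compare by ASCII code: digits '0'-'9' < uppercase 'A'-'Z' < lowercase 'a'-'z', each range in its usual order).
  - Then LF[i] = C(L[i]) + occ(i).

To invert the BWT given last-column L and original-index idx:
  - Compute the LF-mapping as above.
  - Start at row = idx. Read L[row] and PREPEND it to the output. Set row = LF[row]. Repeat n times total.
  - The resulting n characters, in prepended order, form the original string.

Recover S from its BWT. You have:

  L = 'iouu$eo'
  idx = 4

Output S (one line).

LF mapping: 2 3 5 6 0 1 4
Walk LF starting at row 4, prepending L[row]:
  step 1: row=4, L[4]='$', prepend. Next row=LF[4]=0
  step 2: row=0, L[0]='i', prepend. Next row=LF[0]=2
  step 3: row=2, L[2]='u', prepend. Next row=LF[2]=5
  step 4: row=5, L[5]='e', prepend. Next row=LF[5]=1
  step 5: row=1, L[1]='o', prepend. Next row=LF[1]=3
  step 6: row=3, L[3]='u', prepend. Next row=LF[3]=6
  step 7: row=6, L[6]='o', prepend. Next row=LF[6]=4
Reversed output: ouoeui$

Answer: ouoeui$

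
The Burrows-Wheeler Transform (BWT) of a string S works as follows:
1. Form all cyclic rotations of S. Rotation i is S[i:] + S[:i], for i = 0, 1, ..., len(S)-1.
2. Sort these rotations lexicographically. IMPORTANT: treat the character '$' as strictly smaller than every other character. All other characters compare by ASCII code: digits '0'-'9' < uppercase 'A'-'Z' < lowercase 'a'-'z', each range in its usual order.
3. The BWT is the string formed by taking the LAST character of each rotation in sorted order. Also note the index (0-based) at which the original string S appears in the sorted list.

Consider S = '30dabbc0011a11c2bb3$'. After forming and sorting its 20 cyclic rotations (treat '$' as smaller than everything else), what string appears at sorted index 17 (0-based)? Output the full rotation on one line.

Answer: c0011a11c2bb3$30dabb

Derivation:
All 20 rotations (rotation i = S[i:]+S[:i]):
  rot[0] = 30dabbc0011a11c2bb3$
  rot[1] = 0dabbc0011a11c2bb3$3
  rot[2] = dabbc0011a11c2bb3$30
  rot[3] = abbc0011a11c2bb3$30d
  rot[4] = bbc0011a11c2bb3$30da
  rot[5] = bc0011a11c2bb3$30dab
  rot[6] = c0011a11c2bb3$30dabb
  rot[7] = 0011a11c2bb3$30dabbc
  rot[8] = 011a11c2bb3$30dabbc0
  rot[9] = 11a11c2bb3$30dabbc00
  rot[10] = 1a11c2bb3$30dabbc001
  rot[11] = a11c2bb3$30dabbc0011
  rot[12] = 11c2bb3$30dabbc0011a
  rot[13] = 1c2bb3$30dabbc0011a1
  rot[14] = c2bb3$30dabbc0011a11
  rot[15] = 2bb3$30dabbc0011a11c
  rot[16] = bb3$30dabbc0011a11c2
  rot[17] = b3$30dabbc0011a11c2b
  rot[18] = 3$30dabbc0011a11c2bb
  rot[19] = $30dabbc0011a11c2bb3
Sorted (with $ < everything):
  sorted[0] = $30dabbc0011a11c2bb3
  sorted[1] = 0011a11c2bb3$30dabbc
  sorted[2] = 011a11c2bb3$30dabbc0
  sorted[3] = 0dabbc0011a11c2bb3$3
  sorted[4] = 11a11c2bb3$30dabbc00
  sorted[5] = 11c2bb3$30dabbc0011a
  sorted[6] = 1a11c2bb3$30dabbc001
  sorted[7] = 1c2bb3$30dabbc0011a1
  sorted[8] = 2bb3$30dabbc0011a11c
  sorted[9] = 3$30dabbc0011a11c2bb
  sorted[10] = 30dabbc0011a11c2bb3$
  sorted[11] = a11c2bb3$30dabbc0011
  sorted[12] = abbc0011a11c2bb3$30d
  sorted[13] = b3$30dabbc0011a11c2b
  sorted[14] = bb3$30dabbc0011a11c2
  sorted[15] = bbc0011a11c2bb3$30da
  sorted[16] = bc0011a11c2bb3$30dab
  sorted[17] = c0011a11c2bb3$30dabb
  sorted[18] = c2bb3$30dabbc0011a11
  sorted[19] = dabbc0011a11c2bb3$30
sorted[17] = c0011a11c2bb3$30dabb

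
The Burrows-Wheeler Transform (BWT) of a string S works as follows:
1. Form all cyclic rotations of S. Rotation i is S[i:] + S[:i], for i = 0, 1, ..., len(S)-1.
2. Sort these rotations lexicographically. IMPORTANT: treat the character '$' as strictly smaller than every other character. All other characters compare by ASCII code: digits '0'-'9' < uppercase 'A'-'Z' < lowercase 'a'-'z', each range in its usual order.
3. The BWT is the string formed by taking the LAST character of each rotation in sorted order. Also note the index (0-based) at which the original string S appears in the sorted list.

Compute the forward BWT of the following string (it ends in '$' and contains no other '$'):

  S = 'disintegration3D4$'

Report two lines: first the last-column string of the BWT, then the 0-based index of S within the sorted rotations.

All 18 rotations (rotation i = S[i:]+S[:i]):
  rot[0] = disintegration3D4$
  rot[1] = isintegration3D4$d
  rot[2] = sintegration3D4$di
  rot[3] = integration3D4$dis
  rot[4] = ntegration3D4$disi
  rot[5] = tegration3D4$disin
  rot[6] = egration3D4$disint
  rot[7] = gration3D4$disinte
  rot[8] = ration3D4$disinteg
  rot[9] = ation3D4$disintegr
  rot[10] = tion3D4$disintegra
  rot[11] = ion3D4$disintegrat
  rot[12] = on3D4$disintegrati
  rot[13] = n3D4$disintegratio
  rot[14] = 3D4$disintegration
  rot[15] = D4$disintegration3
  rot[16] = 4$disintegration3D
  rot[17] = $disintegration3D4
Sorted (with $ < everything):
  sorted[0] = $disintegration3D4  (last char: '4')
  sorted[1] = 3D4$disintegration  (last char: 'n')
  sorted[2] = 4$disintegration3D  (last char: 'D')
  sorted[3] = D4$disintegration3  (last char: '3')
  sorted[4] = ation3D4$disintegr  (last char: 'r')
  sorted[5] = disintegration3D4$  (last char: '$')
  sorted[6] = egration3D4$disint  (last char: 't')
  sorted[7] = gration3D4$disinte  (last char: 'e')
  sorted[8] = integration3D4$dis  (last char: 's')
  sorted[9] = ion3D4$disintegrat  (last char: 't')
  sorted[10] = isintegration3D4$d  (last char: 'd')
  sorted[11] = n3D4$disintegratio  (last char: 'o')
  sorted[12] = ntegration3D4$disi  (last char: 'i')
  sorted[13] = on3D4$disintegrati  (last char: 'i')
  sorted[14] = ration3D4$disinteg  (last char: 'g')
  sorted[15] = sintegration3D4$di  (last char: 'i')
  sorted[16] = tegration3D4$disin  (last char: 'n')
  sorted[17] = tion3D4$disintegra  (last char: 'a')
Last column: 4nD3r$testdoiigina
Original string S is at sorted index 5

Answer: 4nD3r$testdoiigina
5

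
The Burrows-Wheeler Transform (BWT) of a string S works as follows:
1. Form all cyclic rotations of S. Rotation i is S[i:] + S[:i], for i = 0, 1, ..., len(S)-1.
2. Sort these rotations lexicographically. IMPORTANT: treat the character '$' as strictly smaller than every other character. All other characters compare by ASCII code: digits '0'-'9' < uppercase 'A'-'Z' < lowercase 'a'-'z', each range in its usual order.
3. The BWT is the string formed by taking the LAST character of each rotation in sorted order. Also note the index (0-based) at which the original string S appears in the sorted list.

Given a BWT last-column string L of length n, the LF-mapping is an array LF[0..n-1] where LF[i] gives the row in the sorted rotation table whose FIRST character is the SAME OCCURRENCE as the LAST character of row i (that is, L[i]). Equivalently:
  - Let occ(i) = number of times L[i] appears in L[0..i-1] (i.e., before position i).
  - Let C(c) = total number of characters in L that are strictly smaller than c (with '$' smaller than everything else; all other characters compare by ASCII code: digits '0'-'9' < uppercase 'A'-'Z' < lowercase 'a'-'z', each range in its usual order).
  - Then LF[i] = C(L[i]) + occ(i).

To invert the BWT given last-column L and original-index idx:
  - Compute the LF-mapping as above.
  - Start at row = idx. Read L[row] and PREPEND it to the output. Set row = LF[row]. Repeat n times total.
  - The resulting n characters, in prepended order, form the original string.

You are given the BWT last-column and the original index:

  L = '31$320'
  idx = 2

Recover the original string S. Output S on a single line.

Answer: 10323$

Derivation:
LF mapping: 4 2 0 5 3 1
Walk LF starting at row 2, prepending L[row]:
  step 1: row=2, L[2]='$', prepend. Next row=LF[2]=0
  step 2: row=0, L[0]='3', prepend. Next row=LF[0]=4
  step 3: row=4, L[4]='2', prepend. Next row=LF[4]=3
  step 4: row=3, L[3]='3', prepend. Next row=LF[3]=5
  step 5: row=5, L[5]='0', prepend. Next row=LF[5]=1
  step 6: row=1, L[1]='1', prepend. Next row=LF[1]=2
Reversed output: 10323$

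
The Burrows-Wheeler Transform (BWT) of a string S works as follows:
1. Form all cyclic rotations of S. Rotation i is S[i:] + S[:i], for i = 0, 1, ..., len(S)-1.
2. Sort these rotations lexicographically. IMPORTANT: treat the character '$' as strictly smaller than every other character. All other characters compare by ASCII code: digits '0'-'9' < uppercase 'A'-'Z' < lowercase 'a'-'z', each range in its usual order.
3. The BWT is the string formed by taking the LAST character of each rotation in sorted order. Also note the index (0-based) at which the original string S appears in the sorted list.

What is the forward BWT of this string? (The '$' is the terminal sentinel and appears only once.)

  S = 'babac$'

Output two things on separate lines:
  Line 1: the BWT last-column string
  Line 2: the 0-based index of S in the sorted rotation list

All 6 rotations (rotation i = S[i:]+S[:i]):
  rot[0] = babac$
  rot[1] = abac$b
  rot[2] = bac$ba
  rot[3] = ac$bab
  rot[4] = c$baba
  rot[5] = $babac
Sorted (with $ < everything):
  sorted[0] = $babac  (last char: 'c')
  sorted[1] = abac$b  (last char: 'b')
  sorted[2] = ac$bab  (last char: 'b')
  sorted[3] = babac$  (last char: '$')
  sorted[4] = bac$ba  (last char: 'a')
  sorted[5] = c$baba  (last char: 'a')
Last column: cbb$aa
Original string S is at sorted index 3

Answer: cbb$aa
3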